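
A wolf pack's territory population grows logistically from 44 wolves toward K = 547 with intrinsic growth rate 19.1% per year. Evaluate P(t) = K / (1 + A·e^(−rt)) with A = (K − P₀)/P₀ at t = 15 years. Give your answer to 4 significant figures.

≈ 331.2 wolves

A = (547 − 44)/44 = 11.43182
P(15) = 547 / (1 + 11.43182·e^(−0.191·15)) = 547 / (1 + 11.43182·0.056983)
= 547 / 1.65142 ≈ 331.23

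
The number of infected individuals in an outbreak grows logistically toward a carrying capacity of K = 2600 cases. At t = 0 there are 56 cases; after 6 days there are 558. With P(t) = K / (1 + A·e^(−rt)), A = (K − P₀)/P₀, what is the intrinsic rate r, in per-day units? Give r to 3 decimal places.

A = (2600 − 56)/56 = 45.42857
558 = 2600/(1 + 45.42857·e^(−r·6)) → e^(−6r) = (4.6595 − 1)/45.42857 = 0.080555
r = −ln(0.080555)/6 = 2.51882/6

r ≈ 0.420 per day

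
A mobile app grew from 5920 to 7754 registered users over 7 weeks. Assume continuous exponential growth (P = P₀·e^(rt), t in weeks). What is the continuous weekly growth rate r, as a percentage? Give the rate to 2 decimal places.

r ≈ 3.86% per week

7754 = 5920 · e^(r·7)
e^(7r) = 7754/5920 = 1.3098
r = ln(1.3098) / 7 = 0.26987 / 7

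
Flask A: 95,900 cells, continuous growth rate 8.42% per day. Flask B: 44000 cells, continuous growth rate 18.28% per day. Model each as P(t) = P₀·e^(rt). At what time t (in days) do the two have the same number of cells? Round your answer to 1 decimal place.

t ≈ 7.9 days

95900·e^(0.0842t) = 44000·e^(0.1828t)
95900/44000 = e^((0.1828 − 0.0842)t) → ln(2.17955) = 0.0986·t
t = 0.77912 / 0.0986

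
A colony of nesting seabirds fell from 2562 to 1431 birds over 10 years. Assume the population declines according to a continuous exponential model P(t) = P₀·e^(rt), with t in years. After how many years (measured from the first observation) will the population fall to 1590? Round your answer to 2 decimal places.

t ≈ 8.19 years

r = ln(1431/2562) / 10 ≈ -0.058241 per year
t = ln(1590/2562) / r = -0.47705 / -0.058241 ≈ 8.191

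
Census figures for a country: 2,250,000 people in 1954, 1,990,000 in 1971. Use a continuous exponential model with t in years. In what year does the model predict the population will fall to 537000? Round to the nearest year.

year 2152

r = ln(1990000/2250000) / 17 = -0.1228/17 ≈ -0.007223 per year
t = ln(537000/2250000) / r = -1.43269/-0.007223 ≈ 198.34 years after 1954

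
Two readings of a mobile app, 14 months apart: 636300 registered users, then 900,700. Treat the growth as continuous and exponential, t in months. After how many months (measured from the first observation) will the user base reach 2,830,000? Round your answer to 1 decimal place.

r = ln(900700/636300) / 14 ≈ 0.024822 per month
t = ln(2830000/636300) / r = 1.49236 / 0.024822 ≈ 60.124

t ≈ 60.1 months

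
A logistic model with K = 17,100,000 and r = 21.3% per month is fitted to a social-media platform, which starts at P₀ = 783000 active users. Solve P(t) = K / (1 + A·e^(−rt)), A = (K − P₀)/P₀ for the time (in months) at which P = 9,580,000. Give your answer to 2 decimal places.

t ≈ 15.39 months

A = (17100000 − 783000)/783000 = 20.83908
9580000 = 17100000/(1 + 20.83908·e^(−0.213t)) → 1 + 20.83908·e^(−0.213t) = 1.78497
e^(−0.213t) = 0.037668 → t = ln(26.54766)/0.213 = 3.27894/0.213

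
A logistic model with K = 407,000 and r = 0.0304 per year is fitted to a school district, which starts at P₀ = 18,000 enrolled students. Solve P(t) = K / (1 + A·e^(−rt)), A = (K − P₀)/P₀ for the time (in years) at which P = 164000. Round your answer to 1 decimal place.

t ≈ 88.2 years

A = (407000 − 18000)/18000 = 21.61111
164000 = 407000/(1 + 21.61111·e^(−0.0304t)) → 1 + 21.61111·e^(−0.0304t) = 2.48171
e^(−0.0304t) = 0.068562 → t = ln(14.58528)/0.0304 = 2.68001/0.0304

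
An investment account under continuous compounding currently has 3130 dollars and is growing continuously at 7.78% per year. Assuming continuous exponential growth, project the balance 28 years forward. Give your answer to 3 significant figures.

≈ 27,600 dollars

P(28) = 3130 · e^(0.0778·28) = 3130 · e^(2.1784)
= 3130 · 8.83216 ≈ 27644.67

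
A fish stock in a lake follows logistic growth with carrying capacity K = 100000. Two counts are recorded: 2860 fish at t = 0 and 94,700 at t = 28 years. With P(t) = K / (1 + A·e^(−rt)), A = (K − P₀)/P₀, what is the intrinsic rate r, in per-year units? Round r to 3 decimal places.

A = (100000 − 2860)/2860 = 33.96503
94700 = 100000/(1 + 33.96503·e^(−r·28)) → e^(−28r) = (1.05597 − 1)/33.96503 = 0.001648
r = −ln(0.001648)/28 = 6.40834/28

r ≈ 0.229 per year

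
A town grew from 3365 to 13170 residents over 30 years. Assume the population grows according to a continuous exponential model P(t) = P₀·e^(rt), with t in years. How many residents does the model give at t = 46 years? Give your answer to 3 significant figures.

≈ 27,300 residents

r = ln(13170/3365) / 30 ≈ 0.045484 per year
P(46) = 3365 · e^(0.045484·46) = 3365 · 8.10316 ≈ 27267.13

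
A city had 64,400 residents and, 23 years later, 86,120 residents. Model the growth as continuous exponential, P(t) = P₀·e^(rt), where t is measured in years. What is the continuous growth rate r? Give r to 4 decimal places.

r ≈ 0.0126 per year

86120 = 64400 · e^(r·23)
e^(23r) = 86120/64400 = 1.33727
r = ln(1.33727) / 23 = 0.29063 / 23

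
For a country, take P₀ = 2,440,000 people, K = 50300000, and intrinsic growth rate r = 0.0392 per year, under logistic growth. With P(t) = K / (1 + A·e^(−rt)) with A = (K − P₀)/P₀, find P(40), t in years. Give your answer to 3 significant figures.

≈ 9,880,000 people

A = (50300000 − 2440000)/2440000 = 19.61475
P(40) = 50300000 / (1 + 19.61475·e^(−0.0392·40)) = 50300000 / (1 + 19.61475·0.208462)
= 50300000 / 5.08892 ≈ 9884209.78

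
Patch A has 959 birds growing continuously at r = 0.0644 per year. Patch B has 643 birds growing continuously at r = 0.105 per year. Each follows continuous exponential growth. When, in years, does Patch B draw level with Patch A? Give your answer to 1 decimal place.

t ≈ 9.8 years

959·e^(0.0644t) = 643·e^(0.105t)
959/643 = e^((0.105 − 0.0644)t) → ln(1.49145) = 0.0406·t
t = 0.39975 / 0.0406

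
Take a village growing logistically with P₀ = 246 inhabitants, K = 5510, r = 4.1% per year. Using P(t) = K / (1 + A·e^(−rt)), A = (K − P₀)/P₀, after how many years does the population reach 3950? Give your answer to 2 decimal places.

t ≈ 97.37 years

A = (5510 − 246)/246 = 21.39837
3950 = 5510/(1 + 21.39837·e^(−0.041t)) → 1 + 21.39837·e^(−0.041t) = 1.39494
e^(−0.041t) = 0.018456 → t = ln(54.18178)/0.041 = 3.99234/0.041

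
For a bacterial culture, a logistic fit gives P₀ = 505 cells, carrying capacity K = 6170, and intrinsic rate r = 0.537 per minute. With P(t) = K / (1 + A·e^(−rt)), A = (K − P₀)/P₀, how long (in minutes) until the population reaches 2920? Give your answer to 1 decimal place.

t ≈ 4.3 minutes

A = (6170 − 505)/505 = 11.21782
2920 = 6170/(1 + 11.21782·e^(−0.537t)) → 1 + 11.21782·e^(−0.537t) = 2.11301
e^(−0.537t) = 0.099218 → t = ln(10.07878)/0.537 = 2.31043/0.537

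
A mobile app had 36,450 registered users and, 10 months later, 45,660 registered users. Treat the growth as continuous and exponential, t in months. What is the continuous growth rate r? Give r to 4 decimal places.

45660 = 36450 · e^(r·10)
e^(10r) = 45660/36450 = 1.25267
r = ln(1.25267) / 10 = 0.22528 / 10

r ≈ 0.0225 per month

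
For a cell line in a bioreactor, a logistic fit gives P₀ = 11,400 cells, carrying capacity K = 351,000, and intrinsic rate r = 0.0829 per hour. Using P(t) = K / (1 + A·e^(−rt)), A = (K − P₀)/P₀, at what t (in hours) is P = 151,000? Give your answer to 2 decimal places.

A = (351000 − 11400)/11400 = 29.78947
151000 = 351000/(1 + 29.78947·e^(−0.0829t)) → 1 + 29.78947·e^(−0.0829t) = 2.3245
e^(−0.0829t) = 0.044462 → t = ln(22.49105)/0.0829 = 3.11312/0.0829

t ≈ 37.55 hours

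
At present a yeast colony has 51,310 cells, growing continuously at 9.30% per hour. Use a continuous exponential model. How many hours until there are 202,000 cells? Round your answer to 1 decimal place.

202000 = 51310 · e^(0.093·t)
t = ln(202000/51310) / 0.093 = ln(3.93685) / 0.093 = 1.37038 / 0.093

t ≈ 14.7 hours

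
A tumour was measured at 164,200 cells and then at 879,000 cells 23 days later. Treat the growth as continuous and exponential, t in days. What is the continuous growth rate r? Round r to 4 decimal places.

r ≈ 0.0729 per day

879000 = 164200 · e^(r·23)
e^(23r) = 879000/164200 = 5.35323
r = ln(5.35323) / 23 = 1.6777 / 23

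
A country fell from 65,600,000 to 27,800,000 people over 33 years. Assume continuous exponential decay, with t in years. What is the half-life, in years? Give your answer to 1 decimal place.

r = ln(27800000/65600000) / 33 = ln(0.42378) / 33 ≈ -0.026016 per year
half-life = ln 2 / |r| = 0.69315 / 0.026016

half-life ≈ 26.6 years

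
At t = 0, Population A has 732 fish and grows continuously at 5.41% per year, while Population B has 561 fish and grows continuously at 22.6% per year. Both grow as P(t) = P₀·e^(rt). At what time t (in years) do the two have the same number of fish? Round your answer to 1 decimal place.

732·e^(0.0541t) = 561·e^(0.226t)
732/561 = e^((0.226 − 0.0541)t) → ln(1.30481) = 0.1719·t
t = 0.26606 / 0.1719

t ≈ 1.5 years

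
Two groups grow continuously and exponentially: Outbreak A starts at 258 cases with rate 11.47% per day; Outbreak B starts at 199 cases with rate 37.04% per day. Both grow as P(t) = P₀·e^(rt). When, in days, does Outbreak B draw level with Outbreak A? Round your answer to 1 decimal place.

t ≈ 1.0 days

258·e^(0.1147t) = 199·e^(0.3704t)
258/199 = e^((0.3704 − 0.1147)t) → ln(1.29648) = 0.2557·t
t = 0.25965 / 0.2557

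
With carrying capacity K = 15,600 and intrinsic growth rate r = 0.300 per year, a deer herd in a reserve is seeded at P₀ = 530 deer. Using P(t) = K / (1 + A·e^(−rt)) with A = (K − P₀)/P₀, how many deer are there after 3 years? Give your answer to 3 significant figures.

A = (15600 − 530)/530 = 28.43396
P(3) = 15600 / (1 + 28.43396·e^(−0.3·3)) = 15600 / (1 + 28.43396·0.40657)
= 15600 / 12.56039 ≈ 1242

≈ 1,240 deer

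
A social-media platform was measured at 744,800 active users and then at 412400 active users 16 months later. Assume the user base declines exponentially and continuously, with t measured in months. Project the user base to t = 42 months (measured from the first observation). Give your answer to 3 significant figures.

≈ 158,000 active users

r = ln(412400/744800) / 16 ≈ -0.036945 per month
P(42) = 744800 · e^(-0.036945·42) = 744800 · 0.21189 ≈ 157814.54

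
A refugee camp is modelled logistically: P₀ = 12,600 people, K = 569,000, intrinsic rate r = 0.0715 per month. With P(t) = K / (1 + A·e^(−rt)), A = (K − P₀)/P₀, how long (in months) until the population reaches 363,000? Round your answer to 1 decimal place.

t ≈ 60.9 months

A = (569000 − 12600)/12600 = 44.15873
363000 = 569000/(1 + 44.15873·e^(−0.0715t)) → 1 + 44.15873·e^(−0.0715t) = 1.56749
e^(−0.0715t) = 0.012851 → t = ln(77.81368)/0.0715 = 4.35432/0.0715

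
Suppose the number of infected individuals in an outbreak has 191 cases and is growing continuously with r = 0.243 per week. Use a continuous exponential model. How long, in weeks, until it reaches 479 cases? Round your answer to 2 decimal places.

t ≈ 3.78 weeks

479 = 191 · e^(0.243·t)
t = ln(479/191) / 0.243 = ln(2.50785) / 0.243 = 0.91943 / 0.243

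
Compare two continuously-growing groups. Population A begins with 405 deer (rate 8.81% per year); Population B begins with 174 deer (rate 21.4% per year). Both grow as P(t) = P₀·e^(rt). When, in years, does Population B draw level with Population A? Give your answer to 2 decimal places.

405·e^(0.0881t) = 174·e^(0.214t)
405/174 = e^((0.214 − 0.0881)t) → ln(2.32759) = 0.1259·t
t = 0.84483 / 0.1259

t ≈ 6.71 years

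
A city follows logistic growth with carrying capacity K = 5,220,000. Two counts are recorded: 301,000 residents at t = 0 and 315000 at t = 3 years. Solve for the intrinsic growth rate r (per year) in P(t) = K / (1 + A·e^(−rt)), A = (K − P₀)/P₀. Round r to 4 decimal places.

A = (5220000 − 301000)/301000 = 16.34219
315000 = 5220000/(1 + 16.34219·e^(−r·3)) → e^(−3r) = (16.57143 − 1)/16.34219 = 0.952836
r = −ln(0.952836)/3 = 0.04831/3

r ≈ 0.0161 per year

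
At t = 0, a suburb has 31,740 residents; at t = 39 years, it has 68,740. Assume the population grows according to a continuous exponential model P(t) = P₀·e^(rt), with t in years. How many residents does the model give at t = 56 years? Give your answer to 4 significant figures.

r = ln(68740/31740) / 39 ≈ 0.019814 per year
P(56) = 31740 · e^(0.019814·56) = 31740 · 3.03313 ≈ 96271.52

≈ 96,270 residents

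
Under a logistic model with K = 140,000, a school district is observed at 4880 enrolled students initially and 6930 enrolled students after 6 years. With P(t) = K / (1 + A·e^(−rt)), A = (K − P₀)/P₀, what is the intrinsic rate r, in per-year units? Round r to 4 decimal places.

r ≈ 0.0610 per year

A = (140000 − 4880)/4880 = 27.68852
6930 = 140000/(1 + 27.68852·e^(−r·6)) → e^(−6r) = (20.20202 − 1)/27.68852 = 0.693501
r = −ln(0.693501)/6 = 0.366/6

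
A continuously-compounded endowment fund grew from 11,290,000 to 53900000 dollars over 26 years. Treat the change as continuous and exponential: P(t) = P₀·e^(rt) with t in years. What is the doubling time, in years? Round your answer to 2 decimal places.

r = ln(53900000/11290000) / 26 = ln(4.77414) / 26 ≈ 0.060124 per year
doubling time = ln 2 / |r| = 0.69315 / 0.060124

doubling time ≈ 11.53 years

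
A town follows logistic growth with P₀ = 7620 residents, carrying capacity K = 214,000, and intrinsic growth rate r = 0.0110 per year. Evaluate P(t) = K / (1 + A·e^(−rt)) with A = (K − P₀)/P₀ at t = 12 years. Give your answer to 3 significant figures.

≈ 8,650 residents

A = (214000 − 7620)/7620 = 27.08399
P(12) = 214000 / (1 + 27.08399·e^(−0.011·12)) = 214000 / (1 + 27.08399·0.876341)
= 214000 / 24.73481 ≈ 8651.77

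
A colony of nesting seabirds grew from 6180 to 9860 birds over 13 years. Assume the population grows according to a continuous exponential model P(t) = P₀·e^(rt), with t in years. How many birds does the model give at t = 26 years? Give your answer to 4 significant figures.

≈ 15,730 birds

r = ln(9860/6180) / 13 ≈ 0.035936 per year
P(26) = 6180 · e^(0.035936·26) = 6180 · 2.54552 ≈ 15731.33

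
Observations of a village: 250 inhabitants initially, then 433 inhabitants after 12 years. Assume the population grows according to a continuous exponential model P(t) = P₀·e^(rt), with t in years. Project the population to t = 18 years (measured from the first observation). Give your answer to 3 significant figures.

r = ln(433/250) / 12 ≈ 0.045773 per year
P(18) = 250 · e^(0.045773·18) = 250 · 2.27941 ≈ 569.85

≈ 570 inhabitants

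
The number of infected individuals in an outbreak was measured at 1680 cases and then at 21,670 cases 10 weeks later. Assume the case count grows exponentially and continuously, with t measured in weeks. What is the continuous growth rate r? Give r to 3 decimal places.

21670 = 1680 · e^(r·10)
e^(10r) = 21670/1680 = 12.89881
r = ln(12.89881) / 10 = 2.55714 / 10

r ≈ 0.256 per week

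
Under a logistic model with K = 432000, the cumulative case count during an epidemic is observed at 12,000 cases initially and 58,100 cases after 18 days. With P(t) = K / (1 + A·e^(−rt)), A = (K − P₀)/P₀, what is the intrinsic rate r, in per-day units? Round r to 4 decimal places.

r ≈ 0.0941 per day

A = (432000 − 12000)/12000 = 35
58100 = 432000/(1 + 35·e^(−r·18)) → e^(−18r) = (7.43546 − 1)/35 = 0.18387
r = −ln(0.18387)/18 = 1.69353/18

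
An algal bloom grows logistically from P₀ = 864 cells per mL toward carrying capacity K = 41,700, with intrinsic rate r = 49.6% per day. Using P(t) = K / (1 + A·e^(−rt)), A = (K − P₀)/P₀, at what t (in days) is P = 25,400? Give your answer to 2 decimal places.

A = (41700 − 864)/864 = 47.26389
25400 = 41700/(1 + 47.26389·e^(−0.496t)) → 1 + 47.26389·e^(−0.496t) = 1.64173
e^(−0.496t) = 0.013578 → t = ln(73.65048)/0.496 = 4.29933/0.496

t ≈ 8.67 days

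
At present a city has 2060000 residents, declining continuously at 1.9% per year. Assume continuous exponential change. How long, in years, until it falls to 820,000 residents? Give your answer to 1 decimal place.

820000 = 2060000 · e^(-0.019·t)
t = ln(820000/2060000) / -0.019 = ln(0.39806) / -0.019 = -0.92116 / -0.019

t ≈ 48.5 years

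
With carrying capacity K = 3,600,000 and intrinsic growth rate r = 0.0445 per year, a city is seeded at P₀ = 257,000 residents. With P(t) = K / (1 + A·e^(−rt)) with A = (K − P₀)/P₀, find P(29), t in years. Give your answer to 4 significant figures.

A = (3600000 − 257000)/257000 = 13.00778
P(29) = 3600000 / (1 + 13.00778·e^(−0.0445·29)) = 3600000 / (1 + 13.00778·0.275133)
= 3600000 / 4.57887 ≈ 786219.75

≈ 786,200 residents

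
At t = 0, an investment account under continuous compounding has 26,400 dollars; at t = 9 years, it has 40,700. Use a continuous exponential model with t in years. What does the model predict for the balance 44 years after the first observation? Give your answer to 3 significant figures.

r = ln(40700/26400) / 9 ≈ 0.048096 per year
P(44) = 26400 · e^(0.048096·44) = 26400 · 8.29974 ≈ 219113.18

≈ 219,000 dollars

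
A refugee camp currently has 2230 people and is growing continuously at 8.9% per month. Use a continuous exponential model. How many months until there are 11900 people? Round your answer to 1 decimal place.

11900 = 2230 · e^(0.089·t)
t = ln(11900/2230) / 0.089 = ln(5.33632) / 0.089 = 1.67454 / 0.089

t ≈ 18.8 months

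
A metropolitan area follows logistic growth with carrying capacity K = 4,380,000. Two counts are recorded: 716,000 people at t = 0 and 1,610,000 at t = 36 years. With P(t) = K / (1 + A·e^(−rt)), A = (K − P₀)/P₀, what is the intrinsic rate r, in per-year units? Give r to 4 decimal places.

r ≈ 0.0303 per year

A = (4380000 − 716000)/716000 = 5.11732
1610000 = 4380000/(1 + 5.11732·e^(−r·36)) → e^(−36r) = (2.7205 − 1)/5.11732 = 0.336211
r = −ln(0.336211)/36 = 1.09002/36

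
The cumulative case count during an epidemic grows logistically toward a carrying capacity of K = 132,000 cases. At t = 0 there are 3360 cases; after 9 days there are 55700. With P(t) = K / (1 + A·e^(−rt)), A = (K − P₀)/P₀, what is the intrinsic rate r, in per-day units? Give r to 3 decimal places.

r ≈ 0.370 per day

A = (132000 − 3360)/3360 = 38.28571
55700 = 132000/(1 + 38.28571·e^(−r·9)) → e^(−9r) = (2.36984 − 1)/38.28571 = 0.035779
r = −ln(0.035779)/9 = 3.33038/9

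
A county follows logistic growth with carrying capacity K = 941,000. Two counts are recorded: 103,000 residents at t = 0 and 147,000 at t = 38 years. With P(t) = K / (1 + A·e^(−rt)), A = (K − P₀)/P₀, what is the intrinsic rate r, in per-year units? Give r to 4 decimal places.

r ≈ 0.0108 per year

A = (941000 − 103000)/103000 = 8.13592
147000 = 941000/(1 + 8.13592·e^(−r·38)) → e^(−38r) = (6.40136 − 1)/8.13592 = 0.66389
r = −ln(0.66389)/38 = 0.40964/38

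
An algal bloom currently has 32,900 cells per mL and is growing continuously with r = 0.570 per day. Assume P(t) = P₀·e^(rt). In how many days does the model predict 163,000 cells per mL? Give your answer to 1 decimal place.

163000 = 32900 · e^(0.57·t)
t = ln(163000/32900) / 0.57 = ln(4.95441) / 0.57 = 1.60028 / 0.57

t ≈ 2.8 days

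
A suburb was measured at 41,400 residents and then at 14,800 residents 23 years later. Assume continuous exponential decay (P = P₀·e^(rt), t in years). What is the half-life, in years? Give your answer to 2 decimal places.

r = ln(14800/41400) / 23 = ln(0.35749) / 23 ≈ -0.044724 per year
half-life = ln 2 / |r| = 0.69315 / 0.044724

half-life ≈ 15.50 years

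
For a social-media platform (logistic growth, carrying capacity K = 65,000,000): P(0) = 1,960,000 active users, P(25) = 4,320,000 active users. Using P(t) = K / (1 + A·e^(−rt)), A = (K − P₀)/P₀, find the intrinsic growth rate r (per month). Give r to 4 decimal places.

A = (65000000 − 1960000)/1960000 = 32.16327
4320000 = 65000000/(1 + 32.16327·e^(−r·25)) → e^(−25r) = (15.0463 − 1)/32.16327 = 0.436719
r = −ln(0.436719)/25 = 0.82847/25

r ≈ 0.0331 per month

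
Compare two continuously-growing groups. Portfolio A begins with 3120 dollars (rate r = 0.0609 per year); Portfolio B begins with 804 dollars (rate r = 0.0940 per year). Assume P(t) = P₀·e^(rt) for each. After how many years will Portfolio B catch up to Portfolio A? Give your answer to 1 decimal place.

t ≈ 41.0 years

3120·e^(0.0609t) = 804·e^(0.094t)
3120/804 = e^((0.094 − 0.0609)t) → ln(3.8806) = 0.0331·t
t = 1.35599 / 0.0331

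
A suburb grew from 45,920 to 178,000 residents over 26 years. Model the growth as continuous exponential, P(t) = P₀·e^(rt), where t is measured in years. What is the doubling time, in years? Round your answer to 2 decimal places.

doubling time ≈ 13.30 years

r = ln(178000/45920) / 26 = ln(3.87631) / 26 ≈ 0.052111 per year
doubling time = ln 2 / |r| = 0.69315 / 0.052111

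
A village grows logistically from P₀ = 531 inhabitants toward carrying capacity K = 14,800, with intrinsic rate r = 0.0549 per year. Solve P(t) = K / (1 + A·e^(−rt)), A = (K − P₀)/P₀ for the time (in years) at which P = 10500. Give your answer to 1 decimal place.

t ≈ 76.2 years

A = (14800 − 531)/531 = 26.87194
10500 = 14800/(1 + 26.87194·e^(−0.0549t)) → 1 + 26.87194·e^(−0.0549t) = 1.40952
e^(−0.0549t) = 0.01524 → t = ln(65.61753)/0.0549 = 4.18384/0.0549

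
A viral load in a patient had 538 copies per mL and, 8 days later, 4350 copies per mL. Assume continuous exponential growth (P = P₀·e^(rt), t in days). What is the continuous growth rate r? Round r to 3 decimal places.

4350 = 538 · e^(r·8)
e^(8r) = 4350/538 = 8.0855
r = ln(8.0855) / 8 = 2.09007 / 8

r ≈ 0.261 per day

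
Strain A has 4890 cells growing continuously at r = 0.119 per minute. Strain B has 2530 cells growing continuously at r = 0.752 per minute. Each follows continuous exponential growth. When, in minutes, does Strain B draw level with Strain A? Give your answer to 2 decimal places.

t ≈ 1.04 minutes

4890·e^(0.119t) = 2530·e^(0.752t)
4890/2530 = e^((0.752 − 0.119)t) → ln(1.93281) = 0.633·t
t = 0.65897 / 0.633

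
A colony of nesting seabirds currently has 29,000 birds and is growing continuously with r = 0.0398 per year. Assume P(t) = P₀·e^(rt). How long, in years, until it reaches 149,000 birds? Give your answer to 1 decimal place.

149000 = 29000 · e^(0.0398·t)
t = ln(149000/29000) / 0.0398 = ln(5.13793) / 0.0398 = 1.63665 / 0.0398

t ≈ 41.1 years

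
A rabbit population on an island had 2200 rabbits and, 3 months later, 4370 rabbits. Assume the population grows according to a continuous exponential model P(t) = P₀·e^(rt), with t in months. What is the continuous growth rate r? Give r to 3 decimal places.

4370 = 2200 · e^(r·3)
e^(3r) = 4370/2200 = 1.98636
r = ln(1.98636) / 3 = 0.68631 / 3

r ≈ 0.229 per month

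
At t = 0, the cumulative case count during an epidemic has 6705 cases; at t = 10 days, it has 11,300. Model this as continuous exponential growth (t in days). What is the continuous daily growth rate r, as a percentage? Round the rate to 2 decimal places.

r ≈ 5.22% per day

11300 = 6705 · e^(r·10)
e^(10r) = 11300/6705 = 1.68531
r = ln(1.68531) / 10 = 0.52195 / 10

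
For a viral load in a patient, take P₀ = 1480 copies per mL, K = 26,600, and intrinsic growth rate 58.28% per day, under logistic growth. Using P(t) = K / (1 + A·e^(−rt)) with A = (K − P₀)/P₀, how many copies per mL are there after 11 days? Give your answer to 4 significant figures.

≈ 25,880 copies per mL

A = (26600 − 1480)/1480 = 16.97297
P(11) = 26600 / (1 + 16.97297·e^(−0.5828·11)) = 26600 / (1 + 16.97297·0.001644)
= 26600 / 1.0279 ≈ 25878.04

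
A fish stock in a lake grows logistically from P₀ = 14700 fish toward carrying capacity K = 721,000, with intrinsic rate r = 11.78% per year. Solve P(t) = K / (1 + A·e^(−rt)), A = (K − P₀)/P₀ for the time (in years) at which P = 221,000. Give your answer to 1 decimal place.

t ≈ 25.9 years

A = (721000 − 14700)/14700 = 48.04762
221000 = 721000/(1 + 48.04762·e^(−0.1178t)) → 1 + 48.04762·e^(−0.1178t) = 3.26244
e^(−0.1178t) = 0.047088 → t = ln(21.23705)/0.1178 = 3.05575/0.1178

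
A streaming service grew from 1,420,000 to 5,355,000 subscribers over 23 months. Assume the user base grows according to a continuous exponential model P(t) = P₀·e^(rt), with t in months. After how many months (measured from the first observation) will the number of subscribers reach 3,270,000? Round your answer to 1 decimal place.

t ≈ 14.5 months

r = ln(5355000/1420000) / 23 ≈ 0.057712 per month
t = ln(3270000/1420000) / r = 0.83413 / 0.057712 ≈ 14.453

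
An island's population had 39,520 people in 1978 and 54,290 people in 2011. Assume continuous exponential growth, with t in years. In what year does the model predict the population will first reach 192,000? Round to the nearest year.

r = ln(54290/39520) / 33 = 0.31753/33 ≈ 0.009622 per year
t = ln(192000/39520) / r = 1.58069/0.009622 ≈ 164.27 years after 1978

year 2142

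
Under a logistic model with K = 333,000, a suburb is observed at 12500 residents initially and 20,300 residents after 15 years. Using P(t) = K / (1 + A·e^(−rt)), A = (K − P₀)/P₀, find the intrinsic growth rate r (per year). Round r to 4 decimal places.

r ≈ 0.0340 per year

A = (333000 − 12500)/12500 = 25.64
20300 = 333000/(1 + 25.64·e^(−r·15)) → e^(−15r) = (16.40394 − 1)/25.64 = 0.600778
r = −ln(0.600778)/15 = 0.50953/15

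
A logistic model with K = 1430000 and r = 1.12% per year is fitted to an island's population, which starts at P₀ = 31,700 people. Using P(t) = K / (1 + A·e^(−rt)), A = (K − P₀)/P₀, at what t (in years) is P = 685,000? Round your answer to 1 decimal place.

A = (1430000 − 31700)/31700 = 44.11041
685000 = 1430000/(1 + 44.11041·e^(−0.0112t)) → 1 + 44.11041·e^(−0.0112t) = 2.08759
e^(−0.0112t) = 0.024656 → t = ln(40.55789)/0.0112 = 3.70273/0.0112

t ≈ 330.6 years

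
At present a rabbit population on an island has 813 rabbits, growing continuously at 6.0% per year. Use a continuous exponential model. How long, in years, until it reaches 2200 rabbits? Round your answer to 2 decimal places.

2200 = 813 · e^(0.06·t)
t = ln(2200/813) / 0.06 = ln(2.70603) / 0.06 = 0.99548 / 0.06

t ≈ 16.59 years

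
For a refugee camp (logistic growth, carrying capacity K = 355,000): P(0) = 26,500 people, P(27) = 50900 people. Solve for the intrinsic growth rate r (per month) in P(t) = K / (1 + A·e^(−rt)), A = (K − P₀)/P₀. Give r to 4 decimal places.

A = (355000 − 26500)/26500 = 12.39623
50900 = 355000/(1 + 12.39623·e^(−r·27)) → e^(−27r) = (6.97446 − 1)/12.39623 = 0.481958
r = −ln(0.481958)/27 = 0.7299/27

r ≈ 0.0270 per month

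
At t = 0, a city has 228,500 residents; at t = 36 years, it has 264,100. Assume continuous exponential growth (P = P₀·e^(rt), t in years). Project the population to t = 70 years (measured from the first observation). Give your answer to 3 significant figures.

≈ 303,000 residents

r = ln(264100/228500) / 36 ≈ 0.004022 per year
P(70) = 228500 · e^(0.004022·70) = 228500 · 1.32517 ≈ 302800.89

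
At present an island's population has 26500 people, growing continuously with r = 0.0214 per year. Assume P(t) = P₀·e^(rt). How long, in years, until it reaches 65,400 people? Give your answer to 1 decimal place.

t ≈ 42.2 years

65400 = 26500 · e^(0.0214·t)
t = ln(65400/26500) / 0.0214 = ln(2.46792) / 0.0214 = 0.90338 / 0.0214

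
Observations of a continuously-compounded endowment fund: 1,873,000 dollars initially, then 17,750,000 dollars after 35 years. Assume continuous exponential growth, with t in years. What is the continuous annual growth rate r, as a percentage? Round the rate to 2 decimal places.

17750000 = 1873000 · e^(r·35)
e^(35r) = 17750000/1873000 = 9.47678
r = ln(9.47678) / 35 = 2.24884 / 35

r ≈ 6.43% per year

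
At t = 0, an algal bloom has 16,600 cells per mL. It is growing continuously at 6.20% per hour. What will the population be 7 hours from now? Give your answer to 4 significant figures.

P(7) = 16600 · e^(0.062·7) = 16600 · e^(0.434)
= 16600 · 1.54342 ≈ 25620.75

≈ 25,620 cells per mL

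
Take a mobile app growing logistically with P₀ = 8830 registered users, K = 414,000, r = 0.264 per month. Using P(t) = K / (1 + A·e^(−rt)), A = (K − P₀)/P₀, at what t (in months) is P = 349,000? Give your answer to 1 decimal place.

A = (414000 − 8830)/8830 = 45.88562
349000 = 414000/(1 + 45.88562·e^(−0.264t)) → 1 + 45.88562·e^(−0.264t) = 1.18625
e^(−0.264t) = 0.004059 → t = ln(246.37047)/0.264 = 5.50684/0.264

t ≈ 20.9 months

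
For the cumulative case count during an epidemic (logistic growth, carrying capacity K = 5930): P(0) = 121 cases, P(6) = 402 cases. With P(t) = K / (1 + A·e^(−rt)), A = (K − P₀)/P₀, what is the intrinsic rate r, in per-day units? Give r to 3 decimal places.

r ≈ 0.208 per day

A = (5930 − 121)/121 = 48.00826
402 = 5930/(1 + 48.00826·e^(−r·6)) → e^(−6r) = (14.75124 − 1)/48.00826 = 0.286435
r = −ln(0.286435)/6 = 1.25024/6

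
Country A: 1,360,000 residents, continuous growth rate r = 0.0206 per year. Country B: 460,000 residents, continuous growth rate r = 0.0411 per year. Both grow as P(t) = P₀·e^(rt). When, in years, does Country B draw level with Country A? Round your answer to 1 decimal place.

1360000·e^(0.0206t) = 460000·e^(0.0411t)
1360000/460000 = e^((0.0411 − 0.0206)t) → ln(2.95652) = 0.0205·t
t = 1.08401 / 0.0205

t ≈ 52.9 years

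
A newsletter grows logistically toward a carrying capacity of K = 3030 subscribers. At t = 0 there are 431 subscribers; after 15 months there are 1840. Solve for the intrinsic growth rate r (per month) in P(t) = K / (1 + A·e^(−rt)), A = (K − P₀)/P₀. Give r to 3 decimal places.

A = (3030 − 431)/431 = 6.03016
1840 = 3030/(1 + 6.03016·e^(−r·15)) → e^(−15r) = (1.64674 − 1)/6.03016 = 0.107251
r = −ln(0.107251)/15 = 2.23259/15

r ≈ 0.149 per month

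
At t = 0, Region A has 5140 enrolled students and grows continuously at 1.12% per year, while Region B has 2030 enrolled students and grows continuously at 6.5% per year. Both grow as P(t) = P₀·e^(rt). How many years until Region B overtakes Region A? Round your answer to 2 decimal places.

t ≈ 17.27 years

5140·e^(0.0112t) = 2030·e^(0.065t)
5140/2030 = e^((0.065 − 0.0112)t) → ln(2.53202) = 0.0538·t
t = 0.92902 / 0.0538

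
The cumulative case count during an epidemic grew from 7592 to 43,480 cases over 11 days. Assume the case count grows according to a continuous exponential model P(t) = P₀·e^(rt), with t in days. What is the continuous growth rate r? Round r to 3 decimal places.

r ≈ 0.159 per day

43480 = 7592 · e^(r·11)
e^(11r) = 43480/7592 = 5.72708
r = ln(5.72708) / 11 = 1.74521 / 11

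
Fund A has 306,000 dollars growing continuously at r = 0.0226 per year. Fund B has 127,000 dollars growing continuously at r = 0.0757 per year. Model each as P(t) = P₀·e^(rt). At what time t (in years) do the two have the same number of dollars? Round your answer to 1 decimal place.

306000·e^(0.0226t) = 127000·e^(0.0757t)
306000/127000 = e^((0.0757 − 0.0226)t) → ln(2.40945) = 0.0531·t
t = 0.8794 / 0.0531

t ≈ 16.6 years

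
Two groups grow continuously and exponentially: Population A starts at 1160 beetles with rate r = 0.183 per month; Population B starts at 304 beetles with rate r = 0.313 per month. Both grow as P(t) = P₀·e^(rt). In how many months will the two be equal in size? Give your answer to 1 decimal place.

1160·e^(0.183t) = 304·e^(0.313t)
1160/304 = e^((0.313 − 0.183)t) → ln(3.81579) = 0.13·t
t = 1.33915 / 0.13

t ≈ 10.3 months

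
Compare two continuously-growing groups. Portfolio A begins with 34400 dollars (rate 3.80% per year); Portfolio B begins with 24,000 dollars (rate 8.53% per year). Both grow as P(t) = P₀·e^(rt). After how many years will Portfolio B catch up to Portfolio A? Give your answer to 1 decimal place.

34400·e^(0.038t) = 24000·e^(0.0853t)
34400/24000 = e^((0.0853 − 0.038)t) → ln(1.43333) = 0.0473·t
t = 0.36 / 0.0473

t ≈ 7.6 years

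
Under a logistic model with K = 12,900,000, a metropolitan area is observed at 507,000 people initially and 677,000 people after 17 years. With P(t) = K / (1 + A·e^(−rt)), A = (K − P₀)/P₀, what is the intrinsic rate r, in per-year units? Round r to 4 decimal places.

r ≈ 0.0178 per year

A = (12900000 − 507000)/507000 = 24.44379
677000 = 12900000/(1 + 24.44379·e^(−r·17)) → e^(−17r) = (19.05465 − 1)/24.44379 = 0.738619
r = −ln(0.738619)/17 = 0.30297/17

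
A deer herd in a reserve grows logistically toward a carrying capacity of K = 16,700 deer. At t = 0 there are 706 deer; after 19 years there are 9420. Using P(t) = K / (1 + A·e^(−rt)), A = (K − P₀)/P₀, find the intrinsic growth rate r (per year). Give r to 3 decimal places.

r ≈ 0.178 per year

A = (16700 − 706)/706 = 22.65439
9420 = 16700/(1 + 22.65439·e^(−r·19)) → e^(−19r) = (1.77282 − 1)/22.65439 = 0.034114
r = −ln(0.034114)/19 = 3.37806/19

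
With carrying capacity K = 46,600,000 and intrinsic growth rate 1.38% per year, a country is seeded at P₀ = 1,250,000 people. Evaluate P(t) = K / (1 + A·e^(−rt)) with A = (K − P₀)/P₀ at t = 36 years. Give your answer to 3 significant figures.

≈ 2,020,000 people

A = (46600000 − 1250000)/1250000 = 36.28
P(36) = 46600000 / (1 + 36.28·e^(−0.0138·36)) = 46600000 / (1 + 36.28·0.608475)
= 46600000 / 23.07546 ≈ 2019461.29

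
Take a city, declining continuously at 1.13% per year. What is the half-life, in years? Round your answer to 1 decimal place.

half-life ≈ 61.3 years

half-life = ln(2) / |r| = 0.69315 / 0.0113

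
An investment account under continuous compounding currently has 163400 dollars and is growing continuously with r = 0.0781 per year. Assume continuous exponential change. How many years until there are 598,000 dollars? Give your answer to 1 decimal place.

t ≈ 16.6 years

598000 = 163400 · e^(0.0781·t)
t = ln(598000/163400) / 0.0781 = ln(3.65973) / 0.0781 = 1.29739 / 0.0781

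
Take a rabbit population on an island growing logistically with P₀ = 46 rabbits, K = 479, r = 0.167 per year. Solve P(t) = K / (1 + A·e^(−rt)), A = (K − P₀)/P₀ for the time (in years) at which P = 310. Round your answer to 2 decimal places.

A = (479 − 46)/46 = 9.41304
310 = 479/(1 + 9.41304·e^(−0.167t)) → 1 + 9.41304·e^(−0.167t) = 1.54516
e^(−0.167t) = 0.057916 → t = ln(17.26653)/0.167 = 2.84877/0.167

t ≈ 17.06 years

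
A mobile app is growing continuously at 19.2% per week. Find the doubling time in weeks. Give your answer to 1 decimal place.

doubling time ≈ 3.6 weeks

doubling time = ln(2) / |r| = 0.69315 / 0.192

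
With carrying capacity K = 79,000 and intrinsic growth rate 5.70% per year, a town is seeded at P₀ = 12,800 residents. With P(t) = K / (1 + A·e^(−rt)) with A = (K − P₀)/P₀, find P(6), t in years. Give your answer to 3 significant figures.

≈ 16,900 residents

A = (79000 − 12800)/12800 = 5.17188
P(6) = 79000 / (1 + 5.17188·e^(−0.057·6)) = 79000 / (1 + 5.17188·0.710348)
= 79000 / 4.67383 ≈ 16902.62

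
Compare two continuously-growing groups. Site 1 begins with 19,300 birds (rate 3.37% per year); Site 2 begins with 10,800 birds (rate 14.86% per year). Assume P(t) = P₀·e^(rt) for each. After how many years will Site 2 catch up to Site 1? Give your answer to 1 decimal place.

19300·e^(0.0337t) = 10800·e^(0.1486t)
19300/10800 = e^((0.1486 − 0.0337)t) → ln(1.78704) = 0.1149·t
t = 0.58056 / 0.1149

t ≈ 5.1 years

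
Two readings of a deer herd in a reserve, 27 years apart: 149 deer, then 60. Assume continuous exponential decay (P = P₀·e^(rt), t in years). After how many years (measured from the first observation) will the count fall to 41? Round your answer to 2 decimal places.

r = ln(60/149) / 27 ≈ -0.033689 per year
t = ln(41/149) / r = -1.29037 / -0.033689 ≈ 38.303

t ≈ 38.30 years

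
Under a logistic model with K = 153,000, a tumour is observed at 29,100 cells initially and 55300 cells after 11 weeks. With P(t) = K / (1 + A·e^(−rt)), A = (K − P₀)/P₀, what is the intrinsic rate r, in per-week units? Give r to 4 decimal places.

A = (153000 − 29100)/29100 = 4.25773
55300 = 153000/(1 + 4.25773·e^(−r·11)) → e^(−11r) = (2.76673 − 1)/4.25773 = 0.414946
r = −ln(0.414946)/11 = 0.87961/11

r ≈ 0.0800 per week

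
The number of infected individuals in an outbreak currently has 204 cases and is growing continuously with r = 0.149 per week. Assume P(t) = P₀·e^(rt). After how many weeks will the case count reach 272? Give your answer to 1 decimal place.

t ≈ 1.9 weeks

272 = 204 · e^(0.149·t)
t = ln(272/204) / 0.149 = ln(1.33333) / 0.149 = 0.28768 / 0.149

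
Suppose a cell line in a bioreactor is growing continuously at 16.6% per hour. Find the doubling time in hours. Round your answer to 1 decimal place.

doubling time = ln(2) / |r| = 0.69315 / 0.166

doubling time ≈ 4.2 hours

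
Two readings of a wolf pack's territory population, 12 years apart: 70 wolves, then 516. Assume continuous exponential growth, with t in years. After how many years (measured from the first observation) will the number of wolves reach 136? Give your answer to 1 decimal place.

t ≈ 4.0 years

r = ln(516/70) / 12 ≈ 0.166468 per year
t = ln(136/70) / r = 0.66416 / 0.166468 ≈ 3.99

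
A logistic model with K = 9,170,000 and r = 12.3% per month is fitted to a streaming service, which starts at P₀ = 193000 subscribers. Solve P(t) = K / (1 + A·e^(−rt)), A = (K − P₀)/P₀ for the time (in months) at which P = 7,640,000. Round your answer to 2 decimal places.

t ≈ 44.29 months

A = (9170000 − 193000)/193000 = 46.51295
7640000 = 9170000/(1 + 46.51295·e^(−0.123t)) → 1 + 46.51295·e^(−0.123t) = 1.20026
e^(−0.123t) = 0.004306 → t = ln(232.26076)/0.123 = 5.44786/0.123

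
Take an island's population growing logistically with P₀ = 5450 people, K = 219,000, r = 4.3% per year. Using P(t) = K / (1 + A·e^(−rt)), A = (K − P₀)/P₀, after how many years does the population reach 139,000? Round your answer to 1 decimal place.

t ≈ 98.2 years

A = (219000 − 5450)/5450 = 39.18349
139000 = 219000/(1 + 39.18349·e^(−0.043t)) → 1 + 39.18349·e^(−0.043t) = 1.57554
e^(−0.043t) = 0.014688 → t = ln(68.08131)/0.043 = 4.2207/0.043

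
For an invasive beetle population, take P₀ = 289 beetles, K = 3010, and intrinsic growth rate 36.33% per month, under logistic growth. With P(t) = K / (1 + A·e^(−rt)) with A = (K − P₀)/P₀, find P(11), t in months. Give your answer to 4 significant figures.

≈ 2,566 beetles

A = (3010 − 289)/289 = 9.41522
P(11) = 3010 / (1 + 9.41522·e^(−0.3633·11)) = 3010 / (1 + 9.41522·0.018384)
= 3010 / 1.17309 ≈ 2565.88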